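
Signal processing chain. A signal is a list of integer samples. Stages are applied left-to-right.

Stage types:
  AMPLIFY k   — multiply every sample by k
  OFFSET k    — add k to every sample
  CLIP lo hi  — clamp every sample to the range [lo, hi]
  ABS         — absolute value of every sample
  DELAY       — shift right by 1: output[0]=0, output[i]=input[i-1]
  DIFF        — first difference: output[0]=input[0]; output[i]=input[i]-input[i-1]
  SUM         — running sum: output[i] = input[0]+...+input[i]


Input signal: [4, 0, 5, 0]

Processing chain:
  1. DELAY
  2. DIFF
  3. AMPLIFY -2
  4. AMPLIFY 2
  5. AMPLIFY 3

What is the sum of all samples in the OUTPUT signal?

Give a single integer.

Answer: -60

Derivation:
Input: [4, 0, 5, 0]
Stage 1 (DELAY): [0, 4, 0, 5] = [0, 4, 0, 5] -> [0, 4, 0, 5]
Stage 2 (DIFF): s[0]=0, 4-0=4, 0-4=-4, 5-0=5 -> [0, 4, -4, 5]
Stage 3 (AMPLIFY -2): 0*-2=0, 4*-2=-8, -4*-2=8, 5*-2=-10 -> [0, -8, 8, -10]
Stage 4 (AMPLIFY 2): 0*2=0, -8*2=-16, 8*2=16, -10*2=-20 -> [0, -16, 16, -20]
Stage 5 (AMPLIFY 3): 0*3=0, -16*3=-48, 16*3=48, -20*3=-60 -> [0, -48, 48, -60]
Output sum: -60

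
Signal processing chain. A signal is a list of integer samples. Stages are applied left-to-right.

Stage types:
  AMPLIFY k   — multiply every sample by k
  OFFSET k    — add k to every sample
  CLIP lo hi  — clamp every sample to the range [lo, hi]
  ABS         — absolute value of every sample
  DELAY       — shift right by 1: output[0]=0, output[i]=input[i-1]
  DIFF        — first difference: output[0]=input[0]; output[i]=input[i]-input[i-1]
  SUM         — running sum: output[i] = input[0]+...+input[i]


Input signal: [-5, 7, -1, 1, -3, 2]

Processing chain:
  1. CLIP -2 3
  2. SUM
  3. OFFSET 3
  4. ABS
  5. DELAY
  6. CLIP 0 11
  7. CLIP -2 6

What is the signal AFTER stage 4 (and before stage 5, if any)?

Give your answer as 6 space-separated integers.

Input: [-5, 7, -1, 1, -3, 2]
Stage 1 (CLIP -2 3): clip(-5,-2,3)=-2, clip(7,-2,3)=3, clip(-1,-2,3)=-1, clip(1,-2,3)=1, clip(-3,-2,3)=-2, clip(2,-2,3)=2 -> [-2, 3, -1, 1, -2, 2]
Stage 2 (SUM): sum[0..0]=-2, sum[0..1]=1, sum[0..2]=0, sum[0..3]=1, sum[0..4]=-1, sum[0..5]=1 -> [-2, 1, 0, 1, -1, 1]
Stage 3 (OFFSET 3): -2+3=1, 1+3=4, 0+3=3, 1+3=4, -1+3=2, 1+3=4 -> [1, 4, 3, 4, 2, 4]
Stage 4 (ABS): |1|=1, |4|=4, |3|=3, |4|=4, |2|=2, |4|=4 -> [1, 4, 3, 4, 2, 4]

Answer: 1 4 3 4 2 4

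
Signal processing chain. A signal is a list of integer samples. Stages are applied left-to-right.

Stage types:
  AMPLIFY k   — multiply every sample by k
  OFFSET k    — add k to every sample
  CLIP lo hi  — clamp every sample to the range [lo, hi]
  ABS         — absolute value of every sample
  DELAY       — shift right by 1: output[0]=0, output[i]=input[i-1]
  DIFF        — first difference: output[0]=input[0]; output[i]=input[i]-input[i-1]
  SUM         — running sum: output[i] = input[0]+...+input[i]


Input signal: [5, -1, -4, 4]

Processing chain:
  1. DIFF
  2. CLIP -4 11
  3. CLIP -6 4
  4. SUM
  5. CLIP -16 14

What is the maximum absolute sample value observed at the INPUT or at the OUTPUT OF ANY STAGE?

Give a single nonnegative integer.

Answer: 8

Derivation:
Input: [5, -1, -4, 4] (max |s|=5)
Stage 1 (DIFF): s[0]=5, -1-5=-6, -4--1=-3, 4--4=8 -> [5, -6, -3, 8] (max |s|=8)
Stage 2 (CLIP -4 11): clip(5,-4,11)=5, clip(-6,-4,11)=-4, clip(-3,-4,11)=-3, clip(8,-4,11)=8 -> [5, -4, -3, 8] (max |s|=8)
Stage 3 (CLIP -6 4): clip(5,-6,4)=4, clip(-4,-6,4)=-4, clip(-3,-6,4)=-3, clip(8,-6,4)=4 -> [4, -4, -3, 4] (max |s|=4)
Stage 4 (SUM): sum[0..0]=4, sum[0..1]=0, sum[0..2]=-3, sum[0..3]=1 -> [4, 0, -3, 1] (max |s|=4)
Stage 5 (CLIP -16 14): clip(4,-16,14)=4, clip(0,-16,14)=0, clip(-3,-16,14)=-3, clip(1,-16,14)=1 -> [4, 0, -3, 1] (max |s|=4)
Overall max amplitude: 8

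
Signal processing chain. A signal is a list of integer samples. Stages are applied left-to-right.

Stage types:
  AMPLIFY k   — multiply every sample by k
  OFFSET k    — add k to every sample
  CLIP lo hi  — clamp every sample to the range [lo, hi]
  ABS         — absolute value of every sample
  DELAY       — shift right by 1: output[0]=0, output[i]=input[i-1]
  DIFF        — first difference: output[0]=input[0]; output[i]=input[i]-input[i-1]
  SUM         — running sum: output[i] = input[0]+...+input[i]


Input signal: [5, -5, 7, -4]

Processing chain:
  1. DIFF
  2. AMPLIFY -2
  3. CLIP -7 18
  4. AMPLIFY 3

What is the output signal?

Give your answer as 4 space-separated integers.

Input: [5, -5, 7, -4]
Stage 1 (DIFF): s[0]=5, -5-5=-10, 7--5=12, -4-7=-11 -> [5, -10, 12, -11]
Stage 2 (AMPLIFY -2): 5*-2=-10, -10*-2=20, 12*-2=-24, -11*-2=22 -> [-10, 20, -24, 22]
Stage 3 (CLIP -7 18): clip(-10,-7,18)=-7, clip(20,-7,18)=18, clip(-24,-7,18)=-7, clip(22,-7,18)=18 -> [-7, 18, -7, 18]
Stage 4 (AMPLIFY 3): -7*3=-21, 18*3=54, -7*3=-21, 18*3=54 -> [-21, 54, -21, 54]

Answer: -21 54 -21 54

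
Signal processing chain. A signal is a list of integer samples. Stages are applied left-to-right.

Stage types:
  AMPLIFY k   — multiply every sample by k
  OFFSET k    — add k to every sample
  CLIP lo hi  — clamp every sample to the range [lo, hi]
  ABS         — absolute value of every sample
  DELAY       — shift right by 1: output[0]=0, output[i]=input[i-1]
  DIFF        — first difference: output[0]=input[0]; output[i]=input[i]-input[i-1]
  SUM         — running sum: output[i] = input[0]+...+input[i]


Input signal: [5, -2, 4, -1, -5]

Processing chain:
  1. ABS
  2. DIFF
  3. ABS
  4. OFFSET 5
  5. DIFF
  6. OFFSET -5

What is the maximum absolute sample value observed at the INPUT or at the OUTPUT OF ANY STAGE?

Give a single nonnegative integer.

Input: [5, -2, 4, -1, -5] (max |s|=5)
Stage 1 (ABS): |5|=5, |-2|=2, |4|=4, |-1|=1, |-5|=5 -> [5, 2, 4, 1, 5] (max |s|=5)
Stage 2 (DIFF): s[0]=5, 2-5=-3, 4-2=2, 1-4=-3, 5-1=4 -> [5, -3, 2, -3, 4] (max |s|=5)
Stage 3 (ABS): |5|=5, |-3|=3, |2|=2, |-3|=3, |4|=4 -> [5, 3, 2, 3, 4] (max |s|=5)
Stage 4 (OFFSET 5): 5+5=10, 3+5=8, 2+5=7, 3+5=8, 4+5=9 -> [10, 8, 7, 8, 9] (max |s|=10)
Stage 5 (DIFF): s[0]=10, 8-10=-2, 7-8=-1, 8-7=1, 9-8=1 -> [10, -2, -1, 1, 1] (max |s|=10)
Stage 6 (OFFSET -5): 10+-5=5, -2+-5=-7, -1+-5=-6, 1+-5=-4, 1+-5=-4 -> [5, -7, -6, -4, -4] (max |s|=7)
Overall max amplitude: 10

Answer: 10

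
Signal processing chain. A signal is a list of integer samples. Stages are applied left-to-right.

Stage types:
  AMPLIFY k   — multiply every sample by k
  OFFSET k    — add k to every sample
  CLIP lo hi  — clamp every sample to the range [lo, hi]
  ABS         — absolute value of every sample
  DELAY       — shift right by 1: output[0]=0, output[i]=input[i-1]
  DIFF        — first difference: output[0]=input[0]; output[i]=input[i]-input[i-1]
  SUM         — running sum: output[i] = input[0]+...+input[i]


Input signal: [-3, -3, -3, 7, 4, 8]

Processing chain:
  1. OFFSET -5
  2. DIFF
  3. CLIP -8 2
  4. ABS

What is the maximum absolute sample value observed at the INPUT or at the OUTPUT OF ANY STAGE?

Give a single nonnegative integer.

Answer: 10

Derivation:
Input: [-3, -3, -3, 7, 4, 8] (max |s|=8)
Stage 1 (OFFSET -5): -3+-5=-8, -3+-5=-8, -3+-5=-8, 7+-5=2, 4+-5=-1, 8+-5=3 -> [-8, -8, -8, 2, -1, 3] (max |s|=8)
Stage 2 (DIFF): s[0]=-8, -8--8=0, -8--8=0, 2--8=10, -1-2=-3, 3--1=4 -> [-8, 0, 0, 10, -3, 4] (max |s|=10)
Stage 3 (CLIP -8 2): clip(-8,-8,2)=-8, clip(0,-8,2)=0, clip(0,-8,2)=0, clip(10,-8,2)=2, clip(-3,-8,2)=-3, clip(4,-8,2)=2 -> [-8, 0, 0, 2, -3, 2] (max |s|=8)
Stage 4 (ABS): |-8|=8, |0|=0, |0|=0, |2|=2, |-3|=3, |2|=2 -> [8, 0, 0, 2, 3, 2] (max |s|=8)
Overall max amplitude: 10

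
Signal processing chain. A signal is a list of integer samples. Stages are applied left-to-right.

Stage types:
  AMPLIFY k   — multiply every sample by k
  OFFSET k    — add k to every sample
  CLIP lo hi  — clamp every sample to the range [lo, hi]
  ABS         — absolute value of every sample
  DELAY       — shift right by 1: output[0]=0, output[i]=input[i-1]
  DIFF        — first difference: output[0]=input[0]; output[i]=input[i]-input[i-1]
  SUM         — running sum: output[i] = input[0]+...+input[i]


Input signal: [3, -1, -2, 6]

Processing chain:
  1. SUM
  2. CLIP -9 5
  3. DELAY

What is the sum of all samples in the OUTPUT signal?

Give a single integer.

Input: [3, -1, -2, 6]
Stage 1 (SUM): sum[0..0]=3, sum[0..1]=2, sum[0..2]=0, sum[0..3]=6 -> [3, 2, 0, 6]
Stage 2 (CLIP -9 5): clip(3,-9,5)=3, clip(2,-9,5)=2, clip(0,-9,5)=0, clip(6,-9,5)=5 -> [3, 2, 0, 5]
Stage 3 (DELAY): [0, 3, 2, 0] = [0, 3, 2, 0] -> [0, 3, 2, 0]
Output sum: 5

Answer: 5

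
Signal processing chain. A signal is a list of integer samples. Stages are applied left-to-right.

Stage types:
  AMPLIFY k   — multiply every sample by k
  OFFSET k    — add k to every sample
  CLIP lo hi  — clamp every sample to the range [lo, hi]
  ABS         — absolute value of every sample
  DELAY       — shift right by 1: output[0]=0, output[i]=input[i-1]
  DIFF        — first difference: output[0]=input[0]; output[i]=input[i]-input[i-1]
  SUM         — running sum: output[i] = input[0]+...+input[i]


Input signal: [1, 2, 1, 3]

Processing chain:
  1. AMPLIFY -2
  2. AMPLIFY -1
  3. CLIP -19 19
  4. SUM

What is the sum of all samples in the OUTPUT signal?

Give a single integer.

Answer: 30

Derivation:
Input: [1, 2, 1, 3]
Stage 1 (AMPLIFY -2): 1*-2=-2, 2*-2=-4, 1*-2=-2, 3*-2=-6 -> [-2, -4, -2, -6]
Stage 2 (AMPLIFY -1): -2*-1=2, -4*-1=4, -2*-1=2, -6*-1=6 -> [2, 4, 2, 6]
Stage 3 (CLIP -19 19): clip(2,-19,19)=2, clip(4,-19,19)=4, clip(2,-19,19)=2, clip(6,-19,19)=6 -> [2, 4, 2, 6]
Stage 4 (SUM): sum[0..0]=2, sum[0..1]=6, sum[0..2]=8, sum[0..3]=14 -> [2, 6, 8, 14]
Output sum: 30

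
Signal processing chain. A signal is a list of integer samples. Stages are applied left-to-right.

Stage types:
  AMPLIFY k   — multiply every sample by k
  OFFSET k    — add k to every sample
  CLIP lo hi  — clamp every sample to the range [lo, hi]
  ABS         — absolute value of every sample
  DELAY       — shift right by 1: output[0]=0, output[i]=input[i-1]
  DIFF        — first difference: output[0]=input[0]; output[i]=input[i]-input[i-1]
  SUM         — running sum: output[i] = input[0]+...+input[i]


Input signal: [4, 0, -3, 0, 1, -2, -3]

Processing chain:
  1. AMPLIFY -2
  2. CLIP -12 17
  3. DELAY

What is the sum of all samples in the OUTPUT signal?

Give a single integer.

Input: [4, 0, -3, 0, 1, -2, -3]
Stage 1 (AMPLIFY -2): 4*-2=-8, 0*-2=0, -3*-2=6, 0*-2=0, 1*-2=-2, -2*-2=4, -3*-2=6 -> [-8, 0, 6, 0, -2, 4, 6]
Stage 2 (CLIP -12 17): clip(-8,-12,17)=-8, clip(0,-12,17)=0, clip(6,-12,17)=6, clip(0,-12,17)=0, clip(-2,-12,17)=-2, clip(4,-12,17)=4, clip(6,-12,17)=6 -> [-8, 0, 6, 0, -2, 4, 6]
Stage 3 (DELAY): [0, -8, 0, 6, 0, -2, 4] = [0, -8, 0, 6, 0, -2, 4] -> [0, -8, 0, 6, 0, -2, 4]
Output sum: 0

Answer: 0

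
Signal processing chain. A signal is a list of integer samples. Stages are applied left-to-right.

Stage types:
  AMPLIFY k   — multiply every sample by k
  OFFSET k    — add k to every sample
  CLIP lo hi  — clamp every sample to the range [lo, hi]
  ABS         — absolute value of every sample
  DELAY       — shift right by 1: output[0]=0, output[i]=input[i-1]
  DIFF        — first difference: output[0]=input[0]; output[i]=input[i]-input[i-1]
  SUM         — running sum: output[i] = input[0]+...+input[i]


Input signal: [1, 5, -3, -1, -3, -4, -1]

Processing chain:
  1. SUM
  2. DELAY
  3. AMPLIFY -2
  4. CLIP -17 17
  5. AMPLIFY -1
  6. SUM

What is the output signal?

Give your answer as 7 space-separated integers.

Answer: 0 2 14 20 24 22 12

Derivation:
Input: [1, 5, -3, -1, -3, -4, -1]
Stage 1 (SUM): sum[0..0]=1, sum[0..1]=6, sum[0..2]=3, sum[0..3]=2, sum[0..4]=-1, sum[0..5]=-5, sum[0..6]=-6 -> [1, 6, 3, 2, -1, -5, -6]
Stage 2 (DELAY): [0, 1, 6, 3, 2, -1, -5] = [0, 1, 6, 3, 2, -1, -5] -> [0, 1, 6, 3, 2, -1, -5]
Stage 3 (AMPLIFY -2): 0*-2=0, 1*-2=-2, 6*-2=-12, 3*-2=-6, 2*-2=-4, -1*-2=2, -5*-2=10 -> [0, -2, -12, -6, -4, 2, 10]
Stage 4 (CLIP -17 17): clip(0,-17,17)=0, clip(-2,-17,17)=-2, clip(-12,-17,17)=-12, clip(-6,-17,17)=-6, clip(-4,-17,17)=-4, clip(2,-17,17)=2, clip(10,-17,17)=10 -> [0, -2, -12, -6, -4, 2, 10]
Stage 5 (AMPLIFY -1): 0*-1=0, -2*-1=2, -12*-1=12, -6*-1=6, -4*-1=4, 2*-1=-2, 10*-1=-10 -> [0, 2, 12, 6, 4, -2, -10]
Stage 6 (SUM): sum[0..0]=0, sum[0..1]=2, sum[0..2]=14, sum[0..3]=20, sum[0..4]=24, sum[0..5]=22, sum[0..6]=12 -> [0, 2, 14, 20, 24, 22, 12]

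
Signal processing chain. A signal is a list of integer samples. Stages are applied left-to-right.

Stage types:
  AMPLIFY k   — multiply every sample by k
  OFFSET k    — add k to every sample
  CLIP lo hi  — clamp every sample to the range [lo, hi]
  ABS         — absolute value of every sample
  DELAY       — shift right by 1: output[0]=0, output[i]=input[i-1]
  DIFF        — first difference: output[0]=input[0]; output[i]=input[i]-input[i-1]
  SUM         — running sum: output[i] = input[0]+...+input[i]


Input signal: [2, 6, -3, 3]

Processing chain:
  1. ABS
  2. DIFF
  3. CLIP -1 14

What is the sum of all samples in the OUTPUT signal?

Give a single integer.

Answer: 5

Derivation:
Input: [2, 6, -3, 3]
Stage 1 (ABS): |2|=2, |6|=6, |-3|=3, |3|=3 -> [2, 6, 3, 3]
Stage 2 (DIFF): s[0]=2, 6-2=4, 3-6=-3, 3-3=0 -> [2, 4, -3, 0]
Stage 3 (CLIP -1 14): clip(2,-1,14)=2, clip(4,-1,14)=4, clip(-3,-1,14)=-1, clip(0,-1,14)=0 -> [2, 4, -1, 0]
Output sum: 5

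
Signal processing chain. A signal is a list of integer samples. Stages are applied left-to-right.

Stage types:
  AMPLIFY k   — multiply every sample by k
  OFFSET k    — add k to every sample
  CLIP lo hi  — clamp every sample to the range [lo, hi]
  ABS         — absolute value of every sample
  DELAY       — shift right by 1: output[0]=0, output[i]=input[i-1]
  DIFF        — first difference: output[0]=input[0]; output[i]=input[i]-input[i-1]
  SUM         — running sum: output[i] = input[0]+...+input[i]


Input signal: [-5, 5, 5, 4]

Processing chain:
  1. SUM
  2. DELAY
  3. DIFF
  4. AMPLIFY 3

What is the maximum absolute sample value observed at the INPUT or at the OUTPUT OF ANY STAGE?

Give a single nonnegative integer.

Input: [-5, 5, 5, 4] (max |s|=5)
Stage 1 (SUM): sum[0..0]=-5, sum[0..1]=0, sum[0..2]=5, sum[0..3]=9 -> [-5, 0, 5, 9] (max |s|=9)
Stage 2 (DELAY): [0, -5, 0, 5] = [0, -5, 0, 5] -> [0, -5, 0, 5] (max |s|=5)
Stage 3 (DIFF): s[0]=0, -5-0=-5, 0--5=5, 5-0=5 -> [0, -5, 5, 5] (max |s|=5)
Stage 4 (AMPLIFY 3): 0*3=0, -5*3=-15, 5*3=15, 5*3=15 -> [0, -15, 15, 15] (max |s|=15)
Overall max amplitude: 15

Answer: 15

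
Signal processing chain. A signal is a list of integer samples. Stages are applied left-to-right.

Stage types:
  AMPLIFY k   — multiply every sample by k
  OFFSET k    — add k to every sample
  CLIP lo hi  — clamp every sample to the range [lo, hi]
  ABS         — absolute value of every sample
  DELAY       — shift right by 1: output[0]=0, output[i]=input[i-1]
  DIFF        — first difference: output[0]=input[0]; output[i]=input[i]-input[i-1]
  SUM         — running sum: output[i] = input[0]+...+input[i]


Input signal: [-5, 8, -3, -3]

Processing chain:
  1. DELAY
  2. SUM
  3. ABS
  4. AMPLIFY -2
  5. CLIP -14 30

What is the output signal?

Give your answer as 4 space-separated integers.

Input: [-5, 8, -3, -3]
Stage 1 (DELAY): [0, -5, 8, -3] = [0, -5, 8, -3] -> [0, -5, 8, -3]
Stage 2 (SUM): sum[0..0]=0, sum[0..1]=-5, sum[0..2]=3, sum[0..3]=0 -> [0, -5, 3, 0]
Stage 3 (ABS): |0|=0, |-5|=5, |3|=3, |0|=0 -> [0, 5, 3, 0]
Stage 4 (AMPLIFY -2): 0*-2=0, 5*-2=-10, 3*-2=-6, 0*-2=0 -> [0, -10, -6, 0]
Stage 5 (CLIP -14 30): clip(0,-14,30)=0, clip(-10,-14,30)=-10, clip(-6,-14,30)=-6, clip(0,-14,30)=0 -> [0, -10, -6, 0]

Answer: 0 -10 -6 0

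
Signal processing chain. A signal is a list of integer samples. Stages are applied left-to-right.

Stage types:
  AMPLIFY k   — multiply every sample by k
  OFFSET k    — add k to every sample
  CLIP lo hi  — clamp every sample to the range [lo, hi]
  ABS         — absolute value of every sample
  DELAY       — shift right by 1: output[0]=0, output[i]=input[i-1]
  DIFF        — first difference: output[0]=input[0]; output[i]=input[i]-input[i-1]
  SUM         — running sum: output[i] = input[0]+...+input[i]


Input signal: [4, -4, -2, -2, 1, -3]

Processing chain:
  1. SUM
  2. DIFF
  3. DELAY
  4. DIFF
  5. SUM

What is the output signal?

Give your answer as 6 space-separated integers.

Input: [4, -4, -2, -2, 1, -3]
Stage 1 (SUM): sum[0..0]=4, sum[0..1]=0, sum[0..2]=-2, sum[0..3]=-4, sum[0..4]=-3, sum[0..5]=-6 -> [4, 0, -2, -4, -3, -6]
Stage 2 (DIFF): s[0]=4, 0-4=-4, -2-0=-2, -4--2=-2, -3--4=1, -6--3=-3 -> [4, -4, -2, -2, 1, -3]
Stage 3 (DELAY): [0, 4, -4, -2, -2, 1] = [0, 4, -4, -2, -2, 1] -> [0, 4, -4, -2, -2, 1]
Stage 4 (DIFF): s[0]=0, 4-0=4, -4-4=-8, -2--4=2, -2--2=0, 1--2=3 -> [0, 4, -8, 2, 0, 3]
Stage 5 (SUM): sum[0..0]=0, sum[0..1]=4, sum[0..2]=-4, sum[0..3]=-2, sum[0..4]=-2, sum[0..5]=1 -> [0, 4, -4, -2, -2, 1]

Answer: 0 4 -4 -2 -2 1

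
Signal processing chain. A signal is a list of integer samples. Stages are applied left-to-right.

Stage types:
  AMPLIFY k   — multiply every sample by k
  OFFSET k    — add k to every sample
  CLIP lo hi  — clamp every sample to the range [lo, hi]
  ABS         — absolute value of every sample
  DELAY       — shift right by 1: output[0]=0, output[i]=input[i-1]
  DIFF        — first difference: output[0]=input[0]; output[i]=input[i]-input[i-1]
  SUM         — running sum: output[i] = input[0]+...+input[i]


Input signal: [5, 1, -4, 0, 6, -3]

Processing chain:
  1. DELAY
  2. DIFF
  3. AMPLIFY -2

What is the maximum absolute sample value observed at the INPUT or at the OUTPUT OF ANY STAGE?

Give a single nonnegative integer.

Input: [5, 1, -4, 0, 6, -3] (max |s|=6)
Stage 1 (DELAY): [0, 5, 1, -4, 0, 6] = [0, 5, 1, -4, 0, 6] -> [0, 5, 1, -4, 0, 6] (max |s|=6)
Stage 2 (DIFF): s[0]=0, 5-0=5, 1-5=-4, -4-1=-5, 0--4=4, 6-0=6 -> [0, 5, -4, -5, 4, 6] (max |s|=6)
Stage 3 (AMPLIFY -2): 0*-2=0, 5*-2=-10, -4*-2=8, -5*-2=10, 4*-2=-8, 6*-2=-12 -> [0, -10, 8, 10, -8, -12] (max |s|=12)
Overall max amplitude: 12

Answer: 12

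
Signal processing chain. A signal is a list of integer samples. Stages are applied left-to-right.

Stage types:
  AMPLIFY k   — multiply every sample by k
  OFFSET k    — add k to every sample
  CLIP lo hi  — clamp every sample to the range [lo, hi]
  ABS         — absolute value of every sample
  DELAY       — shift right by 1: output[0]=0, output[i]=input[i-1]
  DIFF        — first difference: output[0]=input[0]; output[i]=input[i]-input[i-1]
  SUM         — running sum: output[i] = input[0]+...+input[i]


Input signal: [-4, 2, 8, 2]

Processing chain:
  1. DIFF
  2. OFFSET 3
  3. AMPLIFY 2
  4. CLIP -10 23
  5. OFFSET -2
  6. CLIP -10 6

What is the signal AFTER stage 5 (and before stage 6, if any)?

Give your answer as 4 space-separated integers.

Answer: -4 16 16 -8

Derivation:
Input: [-4, 2, 8, 2]
Stage 1 (DIFF): s[0]=-4, 2--4=6, 8-2=6, 2-8=-6 -> [-4, 6, 6, -6]
Stage 2 (OFFSET 3): -4+3=-1, 6+3=9, 6+3=9, -6+3=-3 -> [-1, 9, 9, -3]
Stage 3 (AMPLIFY 2): -1*2=-2, 9*2=18, 9*2=18, -3*2=-6 -> [-2, 18, 18, -6]
Stage 4 (CLIP -10 23): clip(-2,-10,23)=-2, clip(18,-10,23)=18, clip(18,-10,23)=18, clip(-6,-10,23)=-6 -> [-2, 18, 18, -6]
Stage 5 (OFFSET -2): -2+-2=-4, 18+-2=16, 18+-2=16, -6+-2=-8 -> [-4, 16, 16, -8]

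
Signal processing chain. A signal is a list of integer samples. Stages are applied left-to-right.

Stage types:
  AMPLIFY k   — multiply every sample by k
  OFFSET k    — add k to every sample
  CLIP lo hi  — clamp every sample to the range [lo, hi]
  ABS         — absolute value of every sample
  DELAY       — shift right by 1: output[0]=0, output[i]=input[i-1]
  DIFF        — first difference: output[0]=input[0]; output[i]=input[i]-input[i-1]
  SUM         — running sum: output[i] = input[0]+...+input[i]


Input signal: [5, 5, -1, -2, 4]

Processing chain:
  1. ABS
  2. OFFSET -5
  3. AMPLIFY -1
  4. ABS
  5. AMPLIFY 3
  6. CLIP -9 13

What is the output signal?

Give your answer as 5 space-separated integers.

Input: [5, 5, -1, -2, 4]
Stage 1 (ABS): |5|=5, |5|=5, |-1|=1, |-2|=2, |4|=4 -> [5, 5, 1, 2, 4]
Stage 2 (OFFSET -5): 5+-5=0, 5+-5=0, 1+-5=-4, 2+-5=-3, 4+-5=-1 -> [0, 0, -4, -3, -1]
Stage 3 (AMPLIFY -1): 0*-1=0, 0*-1=0, -4*-1=4, -3*-1=3, -1*-1=1 -> [0, 0, 4, 3, 1]
Stage 4 (ABS): |0|=0, |0|=0, |4|=4, |3|=3, |1|=1 -> [0, 0, 4, 3, 1]
Stage 5 (AMPLIFY 3): 0*3=0, 0*3=0, 4*3=12, 3*3=9, 1*3=3 -> [0, 0, 12, 9, 3]
Stage 6 (CLIP -9 13): clip(0,-9,13)=0, clip(0,-9,13)=0, clip(12,-9,13)=12, clip(9,-9,13)=9, clip(3,-9,13)=3 -> [0, 0, 12, 9, 3]

Answer: 0 0 12 9 3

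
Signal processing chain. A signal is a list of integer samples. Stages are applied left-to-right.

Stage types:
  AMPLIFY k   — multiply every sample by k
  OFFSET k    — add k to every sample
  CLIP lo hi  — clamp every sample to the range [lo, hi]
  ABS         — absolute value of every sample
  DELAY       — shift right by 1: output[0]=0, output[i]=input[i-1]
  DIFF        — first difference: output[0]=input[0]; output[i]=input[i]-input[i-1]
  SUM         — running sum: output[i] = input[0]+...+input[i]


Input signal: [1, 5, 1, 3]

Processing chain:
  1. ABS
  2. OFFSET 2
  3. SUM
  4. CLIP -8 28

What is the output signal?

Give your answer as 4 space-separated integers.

Answer: 3 10 13 18

Derivation:
Input: [1, 5, 1, 3]
Stage 1 (ABS): |1|=1, |5|=5, |1|=1, |3|=3 -> [1, 5, 1, 3]
Stage 2 (OFFSET 2): 1+2=3, 5+2=7, 1+2=3, 3+2=5 -> [3, 7, 3, 5]
Stage 3 (SUM): sum[0..0]=3, sum[0..1]=10, sum[0..2]=13, sum[0..3]=18 -> [3, 10, 13, 18]
Stage 4 (CLIP -8 28): clip(3,-8,28)=3, clip(10,-8,28)=10, clip(13,-8,28)=13, clip(18,-8,28)=18 -> [3, 10, 13, 18]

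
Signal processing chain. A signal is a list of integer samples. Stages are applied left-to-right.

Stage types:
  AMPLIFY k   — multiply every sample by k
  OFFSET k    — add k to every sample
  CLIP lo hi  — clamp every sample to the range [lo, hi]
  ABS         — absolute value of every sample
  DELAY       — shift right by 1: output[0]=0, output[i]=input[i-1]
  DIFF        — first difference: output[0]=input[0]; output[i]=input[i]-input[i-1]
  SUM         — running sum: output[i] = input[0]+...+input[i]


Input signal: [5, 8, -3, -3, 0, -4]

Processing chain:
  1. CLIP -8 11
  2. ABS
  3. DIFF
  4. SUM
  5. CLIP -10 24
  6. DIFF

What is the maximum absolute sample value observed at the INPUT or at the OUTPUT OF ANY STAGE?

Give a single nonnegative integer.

Input: [5, 8, -3, -3, 0, -4] (max |s|=8)
Stage 1 (CLIP -8 11): clip(5,-8,11)=5, clip(8,-8,11)=8, clip(-3,-8,11)=-3, clip(-3,-8,11)=-3, clip(0,-8,11)=0, clip(-4,-8,11)=-4 -> [5, 8, -3, -3, 0, -4] (max |s|=8)
Stage 2 (ABS): |5|=5, |8|=8, |-3|=3, |-3|=3, |0|=0, |-4|=4 -> [5, 8, 3, 3, 0, 4] (max |s|=8)
Stage 3 (DIFF): s[0]=5, 8-5=3, 3-8=-5, 3-3=0, 0-3=-3, 4-0=4 -> [5, 3, -5, 0, -3, 4] (max |s|=5)
Stage 4 (SUM): sum[0..0]=5, sum[0..1]=8, sum[0..2]=3, sum[0..3]=3, sum[0..4]=0, sum[0..5]=4 -> [5, 8, 3, 3, 0, 4] (max |s|=8)
Stage 5 (CLIP -10 24): clip(5,-10,24)=5, clip(8,-10,24)=8, clip(3,-10,24)=3, clip(3,-10,24)=3, clip(0,-10,24)=0, clip(4,-10,24)=4 -> [5, 8, 3, 3, 0, 4] (max |s|=8)
Stage 6 (DIFF): s[0]=5, 8-5=3, 3-8=-5, 3-3=0, 0-3=-3, 4-0=4 -> [5, 3, -5, 0, -3, 4] (max |s|=5)
Overall max amplitude: 8

Answer: 8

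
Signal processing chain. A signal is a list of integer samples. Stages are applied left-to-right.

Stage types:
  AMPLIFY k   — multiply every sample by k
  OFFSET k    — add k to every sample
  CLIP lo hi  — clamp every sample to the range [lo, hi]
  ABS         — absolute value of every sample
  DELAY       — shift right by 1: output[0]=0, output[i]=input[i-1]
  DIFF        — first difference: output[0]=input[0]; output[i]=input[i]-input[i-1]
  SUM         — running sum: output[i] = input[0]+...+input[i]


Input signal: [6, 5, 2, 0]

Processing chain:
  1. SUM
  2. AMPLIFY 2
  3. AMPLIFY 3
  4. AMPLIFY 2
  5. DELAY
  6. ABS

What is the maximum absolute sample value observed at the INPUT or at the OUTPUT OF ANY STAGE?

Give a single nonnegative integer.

Input: [6, 5, 2, 0] (max |s|=6)
Stage 1 (SUM): sum[0..0]=6, sum[0..1]=11, sum[0..2]=13, sum[0..3]=13 -> [6, 11, 13, 13] (max |s|=13)
Stage 2 (AMPLIFY 2): 6*2=12, 11*2=22, 13*2=26, 13*2=26 -> [12, 22, 26, 26] (max |s|=26)
Stage 3 (AMPLIFY 3): 12*3=36, 22*3=66, 26*3=78, 26*3=78 -> [36, 66, 78, 78] (max |s|=78)
Stage 4 (AMPLIFY 2): 36*2=72, 66*2=132, 78*2=156, 78*2=156 -> [72, 132, 156, 156] (max |s|=156)
Stage 5 (DELAY): [0, 72, 132, 156] = [0, 72, 132, 156] -> [0, 72, 132, 156] (max |s|=156)
Stage 6 (ABS): |0|=0, |72|=72, |132|=132, |156|=156 -> [0, 72, 132, 156] (max |s|=156)
Overall max amplitude: 156

Answer: 156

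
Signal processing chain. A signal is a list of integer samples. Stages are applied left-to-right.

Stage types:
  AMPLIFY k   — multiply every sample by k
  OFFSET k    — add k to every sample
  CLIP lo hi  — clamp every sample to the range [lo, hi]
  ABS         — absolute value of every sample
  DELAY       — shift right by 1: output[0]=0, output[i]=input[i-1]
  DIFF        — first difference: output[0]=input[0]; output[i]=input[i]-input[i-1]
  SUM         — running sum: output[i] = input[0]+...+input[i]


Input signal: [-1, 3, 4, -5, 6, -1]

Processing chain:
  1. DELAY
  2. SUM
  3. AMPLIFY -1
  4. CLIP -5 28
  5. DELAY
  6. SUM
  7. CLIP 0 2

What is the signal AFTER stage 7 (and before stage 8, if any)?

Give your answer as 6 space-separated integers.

Input: [-1, 3, 4, -5, 6, -1]
Stage 1 (DELAY): [0, -1, 3, 4, -5, 6] = [0, -1, 3, 4, -5, 6] -> [0, -1, 3, 4, -5, 6]
Stage 2 (SUM): sum[0..0]=0, sum[0..1]=-1, sum[0..2]=2, sum[0..3]=6, sum[0..4]=1, sum[0..5]=7 -> [0, -1, 2, 6, 1, 7]
Stage 3 (AMPLIFY -1): 0*-1=0, -1*-1=1, 2*-1=-2, 6*-1=-6, 1*-1=-1, 7*-1=-7 -> [0, 1, -2, -6, -1, -7]
Stage 4 (CLIP -5 28): clip(0,-5,28)=0, clip(1,-5,28)=1, clip(-2,-5,28)=-2, clip(-6,-5,28)=-5, clip(-1,-5,28)=-1, clip(-7,-5,28)=-5 -> [0, 1, -2, -5, -1, -5]
Stage 5 (DELAY): [0, 0, 1, -2, -5, -1] = [0, 0, 1, -2, -5, -1] -> [0, 0, 1, -2, -5, -1]
Stage 6 (SUM): sum[0..0]=0, sum[0..1]=0, sum[0..2]=1, sum[0..3]=-1, sum[0..4]=-6, sum[0..5]=-7 -> [0, 0, 1, -1, -6, -7]
Stage 7 (CLIP 0 2): clip(0,0,2)=0, clip(0,0,2)=0, clip(1,0,2)=1, clip(-1,0,2)=0, clip(-6,0,2)=0, clip(-7,0,2)=0 -> [0, 0, 1, 0, 0, 0]

Answer: 0 0 1 0 0 0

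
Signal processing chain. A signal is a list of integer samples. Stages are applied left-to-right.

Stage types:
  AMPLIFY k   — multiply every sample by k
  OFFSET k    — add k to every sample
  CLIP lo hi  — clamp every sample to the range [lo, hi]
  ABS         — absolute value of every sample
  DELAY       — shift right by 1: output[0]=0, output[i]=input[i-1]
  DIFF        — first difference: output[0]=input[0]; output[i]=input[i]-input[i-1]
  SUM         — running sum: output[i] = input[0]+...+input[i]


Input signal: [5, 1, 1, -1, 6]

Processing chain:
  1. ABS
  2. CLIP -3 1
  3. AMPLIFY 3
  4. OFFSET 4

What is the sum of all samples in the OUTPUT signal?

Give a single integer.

Input: [5, 1, 1, -1, 6]
Stage 1 (ABS): |5|=5, |1|=1, |1|=1, |-1|=1, |6|=6 -> [5, 1, 1, 1, 6]
Stage 2 (CLIP -3 1): clip(5,-3,1)=1, clip(1,-3,1)=1, clip(1,-3,1)=1, clip(1,-3,1)=1, clip(6,-3,1)=1 -> [1, 1, 1, 1, 1]
Stage 3 (AMPLIFY 3): 1*3=3, 1*3=3, 1*3=3, 1*3=3, 1*3=3 -> [3, 3, 3, 3, 3]
Stage 4 (OFFSET 4): 3+4=7, 3+4=7, 3+4=7, 3+4=7, 3+4=7 -> [7, 7, 7, 7, 7]
Output sum: 35

Answer: 35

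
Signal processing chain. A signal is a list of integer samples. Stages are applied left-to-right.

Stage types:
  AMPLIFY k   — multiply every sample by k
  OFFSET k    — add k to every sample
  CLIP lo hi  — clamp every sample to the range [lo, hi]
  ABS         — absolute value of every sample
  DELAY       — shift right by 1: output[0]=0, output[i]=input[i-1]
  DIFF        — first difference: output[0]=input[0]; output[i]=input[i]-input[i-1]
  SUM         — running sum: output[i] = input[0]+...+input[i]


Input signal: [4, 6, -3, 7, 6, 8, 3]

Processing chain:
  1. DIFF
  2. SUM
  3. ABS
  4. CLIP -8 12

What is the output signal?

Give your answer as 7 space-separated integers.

Input: [4, 6, -3, 7, 6, 8, 3]
Stage 1 (DIFF): s[0]=4, 6-4=2, -3-6=-9, 7--3=10, 6-7=-1, 8-6=2, 3-8=-5 -> [4, 2, -9, 10, -1, 2, -5]
Stage 2 (SUM): sum[0..0]=4, sum[0..1]=6, sum[0..2]=-3, sum[0..3]=7, sum[0..4]=6, sum[0..5]=8, sum[0..6]=3 -> [4, 6, -3, 7, 6, 8, 3]
Stage 3 (ABS): |4|=4, |6|=6, |-3|=3, |7|=7, |6|=6, |8|=8, |3|=3 -> [4, 6, 3, 7, 6, 8, 3]
Stage 4 (CLIP -8 12): clip(4,-8,12)=4, clip(6,-8,12)=6, clip(3,-8,12)=3, clip(7,-8,12)=7, clip(6,-8,12)=6, clip(8,-8,12)=8, clip(3,-8,12)=3 -> [4, 6, 3, 7, 6, 8, 3]

Answer: 4 6 3 7 6 8 3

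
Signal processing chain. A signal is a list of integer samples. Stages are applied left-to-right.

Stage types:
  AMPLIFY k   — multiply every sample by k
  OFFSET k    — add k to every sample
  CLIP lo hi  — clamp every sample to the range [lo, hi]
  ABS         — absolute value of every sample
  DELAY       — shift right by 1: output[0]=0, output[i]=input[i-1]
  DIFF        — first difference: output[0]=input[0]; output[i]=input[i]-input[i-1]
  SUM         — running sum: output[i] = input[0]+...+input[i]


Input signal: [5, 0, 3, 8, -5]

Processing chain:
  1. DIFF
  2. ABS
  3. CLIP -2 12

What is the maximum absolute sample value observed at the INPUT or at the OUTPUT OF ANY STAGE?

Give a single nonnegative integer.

Input: [5, 0, 3, 8, -5] (max |s|=8)
Stage 1 (DIFF): s[0]=5, 0-5=-5, 3-0=3, 8-3=5, -5-8=-13 -> [5, -5, 3, 5, -13] (max |s|=13)
Stage 2 (ABS): |5|=5, |-5|=5, |3|=3, |5|=5, |-13|=13 -> [5, 5, 3, 5, 13] (max |s|=13)
Stage 3 (CLIP -2 12): clip(5,-2,12)=5, clip(5,-2,12)=5, clip(3,-2,12)=3, clip(5,-2,12)=5, clip(13,-2,12)=12 -> [5, 5, 3, 5, 12] (max |s|=12)
Overall max amplitude: 13

Answer: 13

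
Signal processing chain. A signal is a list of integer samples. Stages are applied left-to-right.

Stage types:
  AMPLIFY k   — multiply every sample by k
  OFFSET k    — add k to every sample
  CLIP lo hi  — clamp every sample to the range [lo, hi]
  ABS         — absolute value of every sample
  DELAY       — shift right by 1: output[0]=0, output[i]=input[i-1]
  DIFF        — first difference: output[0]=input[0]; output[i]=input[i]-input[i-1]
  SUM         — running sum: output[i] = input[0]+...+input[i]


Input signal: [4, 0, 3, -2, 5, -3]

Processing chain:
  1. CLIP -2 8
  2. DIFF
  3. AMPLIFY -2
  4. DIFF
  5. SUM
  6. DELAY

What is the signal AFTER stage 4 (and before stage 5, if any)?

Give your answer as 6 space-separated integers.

Answer: -8 16 -14 16 -24 28

Derivation:
Input: [4, 0, 3, -2, 5, -3]
Stage 1 (CLIP -2 8): clip(4,-2,8)=4, clip(0,-2,8)=0, clip(3,-2,8)=3, clip(-2,-2,8)=-2, clip(5,-2,8)=5, clip(-3,-2,8)=-2 -> [4, 0, 3, -2, 5, -2]
Stage 2 (DIFF): s[0]=4, 0-4=-4, 3-0=3, -2-3=-5, 5--2=7, -2-5=-7 -> [4, -4, 3, -5, 7, -7]
Stage 3 (AMPLIFY -2): 4*-2=-8, -4*-2=8, 3*-2=-6, -5*-2=10, 7*-2=-14, -7*-2=14 -> [-8, 8, -6, 10, -14, 14]
Stage 4 (DIFF): s[0]=-8, 8--8=16, -6-8=-14, 10--6=16, -14-10=-24, 14--14=28 -> [-8, 16, -14, 16, -24, 28]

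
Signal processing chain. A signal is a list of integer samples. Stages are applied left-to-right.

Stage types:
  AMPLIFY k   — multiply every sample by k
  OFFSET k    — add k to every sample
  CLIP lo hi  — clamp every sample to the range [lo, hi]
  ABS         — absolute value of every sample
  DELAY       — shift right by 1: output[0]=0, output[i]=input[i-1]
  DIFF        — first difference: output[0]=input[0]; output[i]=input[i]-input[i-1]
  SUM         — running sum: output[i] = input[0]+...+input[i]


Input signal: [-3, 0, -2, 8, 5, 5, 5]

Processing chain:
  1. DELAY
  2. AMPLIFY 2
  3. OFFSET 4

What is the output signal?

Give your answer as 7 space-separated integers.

Answer: 4 -2 4 0 20 14 14

Derivation:
Input: [-3, 0, -2, 8, 5, 5, 5]
Stage 1 (DELAY): [0, -3, 0, -2, 8, 5, 5] = [0, -3, 0, -2, 8, 5, 5] -> [0, -3, 0, -2, 8, 5, 5]
Stage 2 (AMPLIFY 2): 0*2=0, -3*2=-6, 0*2=0, -2*2=-4, 8*2=16, 5*2=10, 5*2=10 -> [0, -6, 0, -4, 16, 10, 10]
Stage 3 (OFFSET 4): 0+4=4, -6+4=-2, 0+4=4, -4+4=0, 16+4=20, 10+4=14, 10+4=14 -> [4, -2, 4, 0, 20, 14, 14]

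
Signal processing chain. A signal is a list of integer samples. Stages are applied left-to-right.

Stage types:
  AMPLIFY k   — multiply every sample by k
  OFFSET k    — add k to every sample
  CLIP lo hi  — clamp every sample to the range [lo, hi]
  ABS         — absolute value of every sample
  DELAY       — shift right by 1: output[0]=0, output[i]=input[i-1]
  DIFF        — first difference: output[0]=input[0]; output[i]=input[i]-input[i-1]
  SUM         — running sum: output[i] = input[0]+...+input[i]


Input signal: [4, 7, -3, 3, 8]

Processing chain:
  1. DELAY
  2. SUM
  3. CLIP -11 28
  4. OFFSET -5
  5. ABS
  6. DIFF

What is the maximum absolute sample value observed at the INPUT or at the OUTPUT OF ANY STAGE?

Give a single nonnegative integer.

Answer: 11

Derivation:
Input: [4, 7, -3, 3, 8] (max |s|=8)
Stage 1 (DELAY): [0, 4, 7, -3, 3] = [0, 4, 7, -3, 3] -> [0, 4, 7, -3, 3] (max |s|=7)
Stage 2 (SUM): sum[0..0]=0, sum[0..1]=4, sum[0..2]=11, sum[0..3]=8, sum[0..4]=11 -> [0, 4, 11, 8, 11] (max |s|=11)
Stage 3 (CLIP -11 28): clip(0,-11,28)=0, clip(4,-11,28)=4, clip(11,-11,28)=11, clip(8,-11,28)=8, clip(11,-11,28)=11 -> [0, 4, 11, 8, 11] (max |s|=11)
Stage 4 (OFFSET -5): 0+-5=-5, 4+-5=-1, 11+-5=6, 8+-5=3, 11+-5=6 -> [-5, -1, 6, 3, 6] (max |s|=6)
Stage 5 (ABS): |-5|=5, |-1|=1, |6|=6, |3|=3, |6|=6 -> [5, 1, 6, 3, 6] (max |s|=6)
Stage 6 (DIFF): s[0]=5, 1-5=-4, 6-1=5, 3-6=-3, 6-3=3 -> [5, -4, 5, -3, 3] (max |s|=5)
Overall max amplitude: 11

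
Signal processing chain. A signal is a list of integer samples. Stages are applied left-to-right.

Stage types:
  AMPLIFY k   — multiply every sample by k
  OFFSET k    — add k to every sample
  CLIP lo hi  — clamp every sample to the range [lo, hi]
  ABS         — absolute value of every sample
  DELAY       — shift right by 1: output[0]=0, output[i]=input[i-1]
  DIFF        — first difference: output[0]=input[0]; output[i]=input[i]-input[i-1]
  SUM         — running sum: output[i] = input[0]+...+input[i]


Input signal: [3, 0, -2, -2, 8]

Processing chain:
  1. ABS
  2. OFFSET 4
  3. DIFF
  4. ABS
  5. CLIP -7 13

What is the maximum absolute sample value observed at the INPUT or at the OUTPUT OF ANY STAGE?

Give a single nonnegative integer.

Answer: 12

Derivation:
Input: [3, 0, -2, -2, 8] (max |s|=8)
Stage 1 (ABS): |3|=3, |0|=0, |-2|=2, |-2|=2, |8|=8 -> [3, 0, 2, 2, 8] (max |s|=8)
Stage 2 (OFFSET 4): 3+4=7, 0+4=4, 2+4=6, 2+4=6, 8+4=12 -> [7, 4, 6, 6, 12] (max |s|=12)
Stage 3 (DIFF): s[0]=7, 4-7=-3, 6-4=2, 6-6=0, 12-6=6 -> [7, -3, 2, 0, 6] (max |s|=7)
Stage 4 (ABS): |7|=7, |-3|=3, |2|=2, |0|=0, |6|=6 -> [7, 3, 2, 0, 6] (max |s|=7)
Stage 5 (CLIP -7 13): clip(7,-7,13)=7, clip(3,-7,13)=3, clip(2,-7,13)=2, clip(0,-7,13)=0, clip(6,-7,13)=6 -> [7, 3, 2, 0, 6] (max |s|=7)
Overall max amplitude: 12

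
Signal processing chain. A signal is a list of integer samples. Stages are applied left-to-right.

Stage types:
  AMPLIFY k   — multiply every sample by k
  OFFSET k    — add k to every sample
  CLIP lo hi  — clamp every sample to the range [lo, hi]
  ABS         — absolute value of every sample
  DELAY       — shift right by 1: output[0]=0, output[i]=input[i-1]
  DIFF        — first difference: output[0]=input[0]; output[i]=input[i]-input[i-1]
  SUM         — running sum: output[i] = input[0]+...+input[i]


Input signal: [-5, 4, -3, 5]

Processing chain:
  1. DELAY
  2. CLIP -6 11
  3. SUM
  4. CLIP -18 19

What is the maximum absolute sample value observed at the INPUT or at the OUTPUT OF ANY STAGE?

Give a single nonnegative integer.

Answer: 5

Derivation:
Input: [-5, 4, -3, 5] (max |s|=5)
Stage 1 (DELAY): [0, -5, 4, -3] = [0, -5, 4, -3] -> [0, -5, 4, -3] (max |s|=5)
Stage 2 (CLIP -6 11): clip(0,-6,11)=0, clip(-5,-6,11)=-5, clip(4,-6,11)=4, clip(-3,-6,11)=-3 -> [0, -5, 4, -3] (max |s|=5)
Stage 3 (SUM): sum[0..0]=0, sum[0..1]=-5, sum[0..2]=-1, sum[0..3]=-4 -> [0, -5, -1, -4] (max |s|=5)
Stage 4 (CLIP -18 19): clip(0,-18,19)=0, clip(-5,-18,19)=-5, clip(-1,-18,19)=-1, clip(-4,-18,19)=-4 -> [0, -5, -1, -4] (max |s|=5)
Overall max amplitude: 5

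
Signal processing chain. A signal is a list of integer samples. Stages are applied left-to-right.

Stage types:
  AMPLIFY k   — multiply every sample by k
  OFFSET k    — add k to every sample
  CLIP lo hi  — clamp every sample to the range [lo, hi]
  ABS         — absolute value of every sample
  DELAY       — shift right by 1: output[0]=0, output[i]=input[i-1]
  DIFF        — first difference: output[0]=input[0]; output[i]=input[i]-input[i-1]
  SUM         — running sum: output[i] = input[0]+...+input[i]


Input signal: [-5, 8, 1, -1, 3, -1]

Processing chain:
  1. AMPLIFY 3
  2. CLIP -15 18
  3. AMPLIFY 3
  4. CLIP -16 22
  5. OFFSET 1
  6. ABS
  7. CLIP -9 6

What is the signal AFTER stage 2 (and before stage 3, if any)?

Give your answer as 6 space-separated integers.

Input: [-5, 8, 1, -1, 3, -1]
Stage 1 (AMPLIFY 3): -5*3=-15, 8*3=24, 1*3=3, -1*3=-3, 3*3=9, -1*3=-3 -> [-15, 24, 3, -3, 9, -3]
Stage 2 (CLIP -15 18): clip(-15,-15,18)=-15, clip(24,-15,18)=18, clip(3,-15,18)=3, clip(-3,-15,18)=-3, clip(9,-15,18)=9, clip(-3,-15,18)=-3 -> [-15, 18, 3, -3, 9, -3]

Answer: -15 18 3 -3 9 -3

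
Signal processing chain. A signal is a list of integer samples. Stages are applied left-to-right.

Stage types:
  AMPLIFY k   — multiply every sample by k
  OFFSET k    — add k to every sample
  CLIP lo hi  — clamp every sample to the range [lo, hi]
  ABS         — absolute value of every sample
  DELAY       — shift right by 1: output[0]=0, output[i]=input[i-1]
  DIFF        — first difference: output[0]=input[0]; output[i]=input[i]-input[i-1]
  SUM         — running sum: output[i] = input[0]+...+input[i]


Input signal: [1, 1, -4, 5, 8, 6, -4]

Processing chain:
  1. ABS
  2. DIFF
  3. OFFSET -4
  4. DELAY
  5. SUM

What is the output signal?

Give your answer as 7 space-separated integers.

Input: [1, 1, -4, 5, 8, 6, -4]
Stage 1 (ABS): |1|=1, |1|=1, |-4|=4, |5|=5, |8|=8, |6|=6, |-4|=4 -> [1, 1, 4, 5, 8, 6, 4]
Stage 2 (DIFF): s[0]=1, 1-1=0, 4-1=3, 5-4=1, 8-5=3, 6-8=-2, 4-6=-2 -> [1, 0, 3, 1, 3, -2, -2]
Stage 3 (OFFSET -4): 1+-4=-3, 0+-4=-4, 3+-4=-1, 1+-4=-3, 3+-4=-1, -2+-4=-6, -2+-4=-6 -> [-3, -4, -1, -3, -1, -6, -6]
Stage 4 (DELAY): [0, -3, -4, -1, -3, -1, -6] = [0, -3, -4, -1, -3, -1, -6] -> [0, -3, -4, -1, -3, -1, -6]
Stage 5 (SUM): sum[0..0]=0, sum[0..1]=-3, sum[0..2]=-7, sum[0..3]=-8, sum[0..4]=-11, sum[0..5]=-12, sum[0..6]=-18 -> [0, -3, -7, -8, -11, -12, -18]

Answer: 0 -3 -7 -8 -11 -12 -18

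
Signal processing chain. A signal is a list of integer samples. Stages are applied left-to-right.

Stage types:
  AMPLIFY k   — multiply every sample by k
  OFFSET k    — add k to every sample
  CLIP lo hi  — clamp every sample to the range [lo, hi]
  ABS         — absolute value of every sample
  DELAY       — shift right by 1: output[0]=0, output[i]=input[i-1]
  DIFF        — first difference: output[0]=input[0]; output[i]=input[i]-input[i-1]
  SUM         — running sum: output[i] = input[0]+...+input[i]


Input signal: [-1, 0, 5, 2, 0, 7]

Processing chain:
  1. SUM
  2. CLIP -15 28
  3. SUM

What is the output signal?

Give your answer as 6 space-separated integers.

Input: [-1, 0, 5, 2, 0, 7]
Stage 1 (SUM): sum[0..0]=-1, sum[0..1]=-1, sum[0..2]=4, sum[0..3]=6, sum[0..4]=6, sum[0..5]=13 -> [-1, -1, 4, 6, 6, 13]
Stage 2 (CLIP -15 28): clip(-1,-15,28)=-1, clip(-1,-15,28)=-1, clip(4,-15,28)=4, clip(6,-15,28)=6, clip(6,-15,28)=6, clip(13,-15,28)=13 -> [-1, -1, 4, 6, 6, 13]
Stage 3 (SUM): sum[0..0]=-1, sum[0..1]=-2, sum[0..2]=2, sum[0..3]=8, sum[0..4]=14, sum[0..5]=27 -> [-1, -2, 2, 8, 14, 27]

Answer: -1 -2 2 8 14 27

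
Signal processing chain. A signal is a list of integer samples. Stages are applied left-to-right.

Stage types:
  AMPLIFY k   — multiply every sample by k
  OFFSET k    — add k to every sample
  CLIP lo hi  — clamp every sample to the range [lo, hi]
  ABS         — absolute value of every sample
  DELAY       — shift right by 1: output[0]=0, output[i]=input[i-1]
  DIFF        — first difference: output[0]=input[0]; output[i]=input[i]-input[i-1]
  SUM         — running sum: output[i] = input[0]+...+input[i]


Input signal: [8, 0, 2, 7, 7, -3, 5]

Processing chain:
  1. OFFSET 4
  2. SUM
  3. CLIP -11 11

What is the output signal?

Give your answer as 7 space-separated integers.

Answer: 11 11 11 11 11 11 11

Derivation:
Input: [8, 0, 2, 7, 7, -3, 5]
Stage 1 (OFFSET 4): 8+4=12, 0+4=4, 2+4=6, 7+4=11, 7+4=11, -3+4=1, 5+4=9 -> [12, 4, 6, 11, 11, 1, 9]
Stage 2 (SUM): sum[0..0]=12, sum[0..1]=16, sum[0..2]=22, sum[0..3]=33, sum[0..4]=44, sum[0..5]=45, sum[0..6]=54 -> [12, 16, 22, 33, 44, 45, 54]
Stage 3 (CLIP -11 11): clip(12,-11,11)=11, clip(16,-11,11)=11, clip(22,-11,11)=11, clip(33,-11,11)=11, clip(44,-11,11)=11, clip(45,-11,11)=11, clip(54,-11,11)=11 -> [11, 11, 11, 11, 11, 11, 11]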